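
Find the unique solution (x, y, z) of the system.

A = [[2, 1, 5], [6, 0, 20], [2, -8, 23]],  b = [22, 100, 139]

(0, -3, 5)

Forward elimination on [A|b]:
R2 <- R2 - (3)*R1:  [  0  -3   5  34 ]
R3 <- R3 - (1)*R1:  [   0   -9   18  117 ]
R3 <- R3 - (3)*R2:  [  0   0   3  15 ]
Row echelon form:
[ 2   1  5  |  22 ]
[ 0  -3  5  |  34 ]
[ 0   0  3  |  15 ]
Back-substitution:
z = (15) / 3 = 5
y = (34 - (5)*(5)) / -3 = -3
x = (22 - (1)*(-3) - (5)*(5)) / 2 = 0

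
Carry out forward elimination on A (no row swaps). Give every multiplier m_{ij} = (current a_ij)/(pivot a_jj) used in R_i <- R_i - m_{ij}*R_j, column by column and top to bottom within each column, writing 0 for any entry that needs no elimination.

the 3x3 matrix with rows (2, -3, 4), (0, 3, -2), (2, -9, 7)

Forward elimination:
R2: entry in column 1 is already 0 -> m_{21} = 0 (no row operation needed)
R3 <- R3 - (1)*R1:  [  0  -6   3 ]
R3 <- R3 - (-2)*R2:  [  0   0  -1 ]
Multipliers (in order of application): m_{21} = 0, m_{31} = 1, m_{32} = -2

multipliers: 0, 1, -2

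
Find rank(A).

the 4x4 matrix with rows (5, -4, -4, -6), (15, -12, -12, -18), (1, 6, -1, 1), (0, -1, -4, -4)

rank(A) = 3

Row reduction:
R2 <- R2 - (3)*R1:  [ 0  0  0  0 ]
R3 <- R3 - (1/5)*R1:  [    0  34/5  -1/5  11/5 ]
R2 <-> R3   (pivot in column 2 was zero)
[ 5    -4    -4    -6 ]
[ 0  34/5  -1/5  11/5 ]
[ 0     0     0     0 ]
[ 0    -1    -4    -4 ]
R4 <- R4 - (-5/34)*R2:  [       0        0  -137/34  -125/34 ]
R3 <-> R4   (pivot in column 3 was zero)
[ 5    -4       -4       -6 ]
[ 0  34/5     -1/5     11/5 ]
[ 0     0  -137/34  -125/34 ]
[ 0     0        0        0 ]
Row echelon form:
[ 5    -4       -4       -6 ]
[ 0  34/5     -1/5     11/5 ]
[ 0     0  -137/34  -125/34 ]
[ 0     0        0        0 ]
Nonzero rows / pivot columns: 3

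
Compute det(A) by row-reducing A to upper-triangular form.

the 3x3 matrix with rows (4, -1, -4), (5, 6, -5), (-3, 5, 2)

Forward elimination:
R2 <- R2 - (5/4)*R1:  [    0  29/4     0 ]
R3 <- R3 - (-3/4)*R1:  [    0  17/4    -1 ]
R3 <- R3 - (17/29)*R2:  [  0   0  -1 ]
Upper-triangular form:
[ 4    -1  -4 ]
[ 0  29/4   0 ]
[ 0     0  -1 ]
det(A) = (-1)^0 * (4) * (29/4) * (-1) = -29  (0 row swaps -> sign +1)

det(A) = -29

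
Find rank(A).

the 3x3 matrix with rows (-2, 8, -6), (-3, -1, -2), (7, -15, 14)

rank(A) = 2

Row reduction:
R2 <- R2 - (3/2)*R1:  [   0  -13    7 ]
R3 <- R3 - (-7/2)*R1:  [  0  13  -7 ]
R3 <- R3 - (-1)*R2:  [ 0  0  0 ]
Row echelon form:
[ -2    8  -6 ]
[  0  -13   7 ]
[  0    0   0 ]
Nonzero rows / pivot columns: 2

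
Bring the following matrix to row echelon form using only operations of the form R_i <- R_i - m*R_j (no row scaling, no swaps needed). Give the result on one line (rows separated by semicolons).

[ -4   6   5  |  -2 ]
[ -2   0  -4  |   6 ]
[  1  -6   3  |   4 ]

REF = [-4 6 5 -2; 0 -3 -13/2 7; 0 0 14 -7]

Forward elimination:
R2 <- R2 - (1/2)*R1:  [     0     -3  -13/2      7 ]
R3 <- R3 - (-1/4)*R1:  [    0  -9/2  17/4   7/2 ]
R3 <- R3 - (3/2)*R2:  [  0   0  14  -7 ]
Row echelon form:
[ -4   6      5  |  -2 ]
[  0  -3  -13/2  |   7 ]
[  0   0     14  |  -7 ]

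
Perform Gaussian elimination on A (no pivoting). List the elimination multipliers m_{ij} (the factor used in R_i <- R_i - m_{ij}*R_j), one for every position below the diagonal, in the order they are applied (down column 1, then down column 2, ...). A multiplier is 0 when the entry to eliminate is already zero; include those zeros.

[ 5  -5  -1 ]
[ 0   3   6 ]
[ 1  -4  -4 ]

multipliers: 0, 1/5, -1

Forward elimination:
R2: entry in column 1 is already 0 -> m_{21} = 0 (no row operation needed)
R3 <- R3 - (1/5)*R1:  [     0     -3  -19/5 ]
R3 <- R3 - (-1)*R2:  [    0     0  11/5 ]
Multipliers (in order of application): m_{21} = 0, m_{31} = 1/5, m_{32} = -1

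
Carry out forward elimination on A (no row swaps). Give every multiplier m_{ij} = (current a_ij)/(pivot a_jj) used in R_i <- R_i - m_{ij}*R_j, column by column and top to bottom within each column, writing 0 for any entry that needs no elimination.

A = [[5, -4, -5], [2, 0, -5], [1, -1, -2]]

Forward elimination:
R2 <- R2 - (2/5)*R1:  [   0  8/5   -3 ]
R3 <- R3 - (1/5)*R1:  [    0  -1/5    -1 ]
R3 <- R3 - (-1/8)*R2:  [     0      0  -11/8 ]
Multipliers (in order of application): m_{21} = 2/5, m_{31} = 1/5, m_{32} = -1/8

multipliers: 2/5, 1/5, -1/8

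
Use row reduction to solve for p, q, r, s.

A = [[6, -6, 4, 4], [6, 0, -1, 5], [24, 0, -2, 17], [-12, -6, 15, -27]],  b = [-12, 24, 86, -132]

(2, 4, -2, 2)

Forward elimination on [A|b]:
R2 <- R2 - (1)*R1:  [  0   6  -5   1  36 ]
R3 <- R3 - (4)*R1:  [   0   24  -18    1  134 ]
R4 <- R4 - (-2)*R1:  [    0   -18    23   -19  -156 ]
R3 <- R3 - (4)*R2:  [   0    0    2   -3  -10 ]
R4 <- R4 - (-3)*R2:  [   0    0    8  -16  -48 ]
R4 <- R4 - (4)*R3:  [  0   0   0  -4  -8 ]
Row echelon form:
[ 6  -6   4   4  |  -12 ]
[ 0   6  -5   1  |   36 ]
[ 0   0   2  -3  |  -10 ]
[ 0   0   0  -4  |   -8 ]
Back-substitution:
s = (-8) / -4 = 2
r = (-10 - (-3)*(2)) / 2 = -2
q = (36 - (-5)*(-2) - (1)*(2)) / 6 = 4
p = (-12 - (-6)*(4) - (4)*(-2) - (4)*(2)) / 6 = 2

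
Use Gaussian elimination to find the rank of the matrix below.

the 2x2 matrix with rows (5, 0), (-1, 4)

rank(A) = 2

Row reduction:
R2 <- R2 - (-1/5)*R1:  [ 0  4 ]
Row echelon form:
[ 5  0 ]
[ 0  4 ]
Nonzero rows / pivot columns: 2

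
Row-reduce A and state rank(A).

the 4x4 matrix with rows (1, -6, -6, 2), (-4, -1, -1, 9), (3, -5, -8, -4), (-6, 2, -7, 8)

rank(A) = 4

Row reduction:
R2 <- R2 - (-4)*R1:  [   0  -25  -25   17 ]
R3 <- R3 - (3)*R1:  [   0   13   10  -10 ]
R4 <- R4 - (-6)*R1:  [   0  -34  -43   20 ]
R3 <- R3 - (-13/25)*R2:  [      0       0      -3  -29/25 ]
R4 <- R4 - (34/25)*R2:  [      0       0      -9  -78/25 ]
R4 <- R4 - (3)*R3:  [    0     0     0  9/25 ]
Row echelon form:
[ 1   -6   -6       2 ]
[ 0  -25  -25      17 ]
[ 0    0   -3  -29/25 ]
[ 0    0    0    9/25 ]
Nonzero rows / pivot columns: 4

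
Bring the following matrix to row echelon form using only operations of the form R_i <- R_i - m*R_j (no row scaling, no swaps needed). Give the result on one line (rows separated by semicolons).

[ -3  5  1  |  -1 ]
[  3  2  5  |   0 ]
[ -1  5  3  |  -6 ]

Forward elimination:
R2 <- R2 - (-1)*R1:  [  0   7   6  -1 ]
R3 <- R3 - (1/3)*R1:  [     0   10/3    8/3  -17/3 ]
R3 <- R3 - (10/21)*R2:  [       0        0    -4/21  -109/21 ]
Row echelon form:
[ -3  5      1  |       -1 ]
[  0  7      6  |       -1 ]
[  0  0  -4/21  |  -109/21 ]

REF = [-3 5 1 -1; 0 7 6 -1; 0 0 -4/21 -109/21]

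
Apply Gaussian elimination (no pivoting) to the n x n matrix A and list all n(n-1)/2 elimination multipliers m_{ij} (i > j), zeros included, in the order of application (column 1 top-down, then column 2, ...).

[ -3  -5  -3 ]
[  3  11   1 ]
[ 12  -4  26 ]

Forward elimination:
R2 <- R2 - (-1)*R1:  [  0   6  -2 ]
R3 <- R3 - (-4)*R1:  [   0  -24   14 ]
R3 <- R3 - (-4)*R2:  [ 0  0  6 ]
Multipliers (in order of application): m_{21} = -1, m_{31} = -4, m_{32} = -4

multipliers: -1, -4, -4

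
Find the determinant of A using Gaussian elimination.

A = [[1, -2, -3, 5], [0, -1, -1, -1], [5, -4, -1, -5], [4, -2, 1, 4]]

det(A) = -76

Forward elimination:
R3 <- R3 - (5)*R1:  [   0    6   14  -30 ]
R4 <- R4 - (4)*R1:  [   0    6   13  -16 ]
R3 <- R3 - (-6)*R2:  [   0    0    8  -36 ]
R4 <- R4 - (-6)*R2:  [   0    0    7  -22 ]
R4 <- R4 - (7/8)*R3:  [    0     0     0  19/2 ]
Upper-triangular form:
[ 1  -2  -3     5 ]
[ 0  -1  -1    -1 ]
[ 0   0   8   -36 ]
[ 0   0   0  19/2 ]
det(A) = (-1)^0 * (1) * (-1) * (8) * (19/2) = -76  (0 row swaps -> sign +1)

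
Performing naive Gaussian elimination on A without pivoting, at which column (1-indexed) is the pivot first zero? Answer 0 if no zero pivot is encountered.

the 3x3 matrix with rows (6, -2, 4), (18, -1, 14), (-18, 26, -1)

Naive forward elimination:
R2 <- R2 - (3)*R1:  [ 0  5  2 ]
R3 <- R3 - (-3)*R1:  [  0  20  11 ]
R3 <- R3 - (4)*R2:  [ 0  0  3 ]
All pivots nonzero; naive elimination completes without hitting a zero pivot.

first zero-pivot column = 0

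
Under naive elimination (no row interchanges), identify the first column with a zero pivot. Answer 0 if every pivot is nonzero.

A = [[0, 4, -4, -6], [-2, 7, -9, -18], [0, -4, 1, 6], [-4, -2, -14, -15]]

Naive forward elimination:
Pivot entry (1,1) is zero but row 2 has -2 in column 1 -> naive elimination stops; a row interchange (e.g. R1 <-> R2) would be required here.

first zero-pivot column = 1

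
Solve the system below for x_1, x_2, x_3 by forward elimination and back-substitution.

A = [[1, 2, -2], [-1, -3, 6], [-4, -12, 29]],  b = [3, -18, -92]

(-3, -1, -4)

Forward elimination on [A|b]:
R2 <- R2 - (-1)*R1:  [   0   -1    4  -15 ]
R3 <- R3 - (-4)*R1:  [   0   -4   21  -80 ]
R3 <- R3 - (4)*R2:  [   0    0    5  -20 ]
Row echelon form:
[ 1   2  -2  |    3 ]
[ 0  -1   4  |  -15 ]
[ 0   0   5  |  -20 ]
Back-substitution:
x_3 = (-20) / 5 = -4
x_2 = (-15 - (4)*(-4)) / -1 = -1
x_1 = (3 - (2)*(-1) - (-2)*(-4)) / 1 = -3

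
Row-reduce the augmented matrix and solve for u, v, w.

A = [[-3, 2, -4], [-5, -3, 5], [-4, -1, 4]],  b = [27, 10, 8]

Forward elimination on [A|b]:
R2 <- R2 - (5/3)*R1:  [     0  -19/3   35/3    -35 ]
R3 <- R3 - (4/3)*R1:  [     0  -11/3   28/3    -28 ]
R3 <- R3 - (11/19)*R2:  [       0        0    49/19  -147/19 ]
Row echelon form:
[ -3      2     -4  |       27 ]
[  0  -19/3   35/3  |      -35 ]
[  0      0  49/19  |  -147/19 ]
Back-substitution:
w = (-147/19) / (49/19) = -3
v = (-35 - (35/3)*(-3)) / (-19/3) = 0
u = (27 - (2)*(0) - (-4)*(-3)) / -3 = -5

(-5, 0, -3)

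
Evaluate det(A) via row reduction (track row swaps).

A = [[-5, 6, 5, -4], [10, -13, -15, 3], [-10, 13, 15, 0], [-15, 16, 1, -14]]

det(A) = 60

Forward elimination:
R2 <- R2 - (-2)*R1:  [  0  -1  -5  -5 ]
R3 <- R3 - (2)*R1:  [ 0  1  5  8 ]
R4 <- R4 - (3)*R1:  [   0   -2  -14   -2 ]
R3 <- R3 - (-1)*R2:  [ 0  0  0  3 ]
R4 <- R4 - (2)*R2:  [  0   0  -4   8 ]
R3 <-> R4   (pivot in column 3 was zero)
[ -5   6   5  -4 ]
[  0  -1  -5  -5 ]
[  0   0  -4   8 ]
[  0   0   0   3 ]
Upper-triangular form:
[ -5   6   5  -4 ]
[  0  -1  -5  -5 ]
[  0   0  -4   8 ]
[  0   0   0   3 ]
det(A) = (-1)^1 * (-5) * (-1) * (-4) * (3) = 60  (1 row swap -> sign -1)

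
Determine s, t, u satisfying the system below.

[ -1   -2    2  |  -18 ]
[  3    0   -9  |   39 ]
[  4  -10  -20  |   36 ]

Forward elimination on [A|b]:
R2 <- R2 - (-3)*R1:  [   0   -6   -3  -15 ]
R3 <- R3 - (-4)*R1:  [   0  -18  -12  -36 ]
R3 <- R3 - (3)*R2:  [  0   0  -3   9 ]
Row echelon form:
[ -1  -2   2  |  -18 ]
[  0  -6  -3  |  -15 ]
[  0   0  -3  |    9 ]
Back-substitution:
u = (9) / -3 = -3
t = (-15 - (-3)*(-3)) / -6 = 4
s = (-18 - (-2)*(4) - (2)*(-3)) / -1 = 4

(4, 4, -3)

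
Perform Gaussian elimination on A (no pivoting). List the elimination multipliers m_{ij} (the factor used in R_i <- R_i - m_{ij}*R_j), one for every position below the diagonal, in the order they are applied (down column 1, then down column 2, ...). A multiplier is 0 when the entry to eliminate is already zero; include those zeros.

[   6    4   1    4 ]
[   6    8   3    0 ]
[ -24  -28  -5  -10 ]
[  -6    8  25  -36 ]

Forward elimination:
R2 <- R2 - (1)*R1:  [  0   4   2  -4 ]
R3 <- R3 - (-4)*R1:  [   0  -12   -1    6 ]
R4 <- R4 - (-1)*R1:  [   0   12   26  -32 ]
R3 <- R3 - (-3)*R2:  [  0   0   5  -6 ]
R4 <- R4 - (3)*R2:  [   0    0   20  -20 ]
R4 <- R4 - (4)*R3:  [ 0  0  0  4 ]
Multipliers (in order of application): m_{21} = 1, m_{31} = -4, m_{41} = -1, m_{32} = -3, m_{42} = 3, m_{43} = 4

multipliers: 1, -4, -1, -3, 3, 4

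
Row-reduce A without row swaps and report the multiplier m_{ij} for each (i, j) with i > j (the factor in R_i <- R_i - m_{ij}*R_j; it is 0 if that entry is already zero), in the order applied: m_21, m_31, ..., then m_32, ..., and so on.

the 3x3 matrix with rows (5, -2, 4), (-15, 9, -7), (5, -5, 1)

multipliers: -3, 1, -1

Forward elimination:
R2 <- R2 - (-3)*R1:  [ 0  3  5 ]
R3 <- R3 - (1)*R1:  [  0  -3  -3 ]
R3 <- R3 - (-1)*R2:  [ 0  0  2 ]
Multipliers (in order of application): m_{21} = -3, m_{31} = 1, m_{32} = -1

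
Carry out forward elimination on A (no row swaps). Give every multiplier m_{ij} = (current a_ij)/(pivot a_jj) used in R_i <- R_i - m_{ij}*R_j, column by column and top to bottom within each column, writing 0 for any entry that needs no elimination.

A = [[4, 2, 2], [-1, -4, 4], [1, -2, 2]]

Forward elimination:
R2 <- R2 - (-1/4)*R1:  [    0  -7/2   9/2 ]
R3 <- R3 - (1/4)*R1:  [    0  -5/2   3/2 ]
R3 <- R3 - (5/7)*R2:  [     0      0  -12/7 ]
Multipliers (in order of application): m_{21} = -1/4, m_{31} = 1/4, m_{32} = 5/7

multipliers: -1/4, 1/4, 5/7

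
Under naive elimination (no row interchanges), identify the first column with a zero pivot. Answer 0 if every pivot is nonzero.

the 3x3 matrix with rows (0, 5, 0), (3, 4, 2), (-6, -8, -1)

Naive forward elimination:
Pivot entry (1,1) is zero but row 2 has 3 in column 1 -> naive elimination stops; a row interchange (e.g. R1 <-> R2) would be required here.

first zero-pivot column = 1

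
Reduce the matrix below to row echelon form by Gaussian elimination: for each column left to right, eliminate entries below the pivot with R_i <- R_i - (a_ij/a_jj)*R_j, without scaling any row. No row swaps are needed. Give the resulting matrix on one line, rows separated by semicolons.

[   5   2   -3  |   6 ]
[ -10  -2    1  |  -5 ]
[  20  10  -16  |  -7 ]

REF = [5 2 -3 6; 0 2 -5 7; 0 0 1 -38]

Forward elimination:
R2 <- R2 - (-2)*R1:  [  0   2  -5   7 ]
R3 <- R3 - (4)*R1:  [   0    2   -4  -31 ]
R3 <- R3 - (1)*R2:  [   0    0    1  -38 ]
Row echelon form:
[ 5  2  -3  |    6 ]
[ 0  2  -5  |    7 ]
[ 0  0   1  |  -38 ]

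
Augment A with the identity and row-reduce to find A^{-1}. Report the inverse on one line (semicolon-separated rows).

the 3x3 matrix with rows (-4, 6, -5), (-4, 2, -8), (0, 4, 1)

inverse = [-17/16 13/16 19/16; -1/8 1/8 3/8; 1/2 -1/2 -1/2]

Gauss-Jordan on [A | I]:
R1 <- (1/-4)*R1:  [    1  -3/2   5/4  |  -1/4     0     0 ]
R2 <- R2 - (-4)*R1:  [  0  -4  -3  |  -1   1   0 ]
R2 <- (1/-4)*R2:  [    0     1   3/4  |   1/4  -1/4     0 ]
R1 <- R1 - (-3/2)*R2:  [    1     0  19/8  |   1/8  -3/8     0 ]
R3 <- R3 - (4)*R2:  [  0   0  -2  |  -1   1   1 ]
R3 <- (1/-2)*R3:  [    0     0     1  |   1/2  -1/2  -1/2 ]
R1 <- R1 - (19/8)*R3:  [      1       0       0  |  -17/16   13/16   19/16 ]
R2 <- R2 - (3/4)*R3:  [    0     1     0  |  -1/8   1/8   3/8 ]
Right block of [I | A^{-1}] is the inverse:
[ -17/16  13/16  19/16 ]
[   -1/8    1/8    3/8 ]
[    1/2   -1/2   -1/2 ]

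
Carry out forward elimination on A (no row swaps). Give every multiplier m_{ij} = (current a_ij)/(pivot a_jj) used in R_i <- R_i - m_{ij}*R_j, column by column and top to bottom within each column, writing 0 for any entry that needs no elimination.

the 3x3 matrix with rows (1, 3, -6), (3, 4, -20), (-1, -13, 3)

multipliers: 3, -1, 2

Forward elimination:
R2 <- R2 - (3)*R1:  [  0  -5  -2 ]
R3 <- R3 - (-1)*R1:  [   0  -10   -3 ]
R3 <- R3 - (2)*R2:  [ 0  0  1 ]
Multipliers (in order of application): m_{21} = 3, m_{31} = -1, m_{32} = 2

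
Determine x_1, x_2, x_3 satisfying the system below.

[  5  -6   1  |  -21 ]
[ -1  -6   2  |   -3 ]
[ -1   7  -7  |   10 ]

(-3, 1, 0)

Forward elimination on [A|b]:
R2 <- R2 - (-1/5)*R1:  [     0  -36/5   11/5  -36/5 ]
R3 <- R3 - (-1/5)*R1:  [     0   29/5  -34/5   29/5 ]
R3 <- R3 - (-29/36)*R2:  [       0        0  -181/36        0 ]
Row echelon form:
[ 5     -6        1  |    -21 ]
[ 0  -36/5     11/5  |  -36/5 ]
[ 0      0  -181/36  |      0 ]
Back-substitution:
x_3 = (0) / (-181/36) = 0
x_2 = (-36/5 - (11/5)*(0)) / (-36/5) = 1
x_1 = (-21 - (-6)*(1) - (1)*(0)) / 5 = -3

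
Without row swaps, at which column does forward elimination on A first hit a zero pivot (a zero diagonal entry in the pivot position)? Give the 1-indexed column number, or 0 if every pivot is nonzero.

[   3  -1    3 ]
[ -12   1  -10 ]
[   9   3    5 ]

Naive forward elimination:
R2 <- R2 - (-4)*R1:  [  0  -3   2 ]
R3 <- R3 - (3)*R1:  [  0   6  -4 ]
R3 <- R3 - (-2)*R2:  [ 0  0  0 ]
Matrix at this point:
[ 3  -1  3 ]
[ 0  -3  2 ]
[ 0   0  0 ]
Pivot entry (3,3) in the last row is zero and there are no rows below to swap with -> zero pivot in column 3 (A is singular).

first zero-pivot column = 3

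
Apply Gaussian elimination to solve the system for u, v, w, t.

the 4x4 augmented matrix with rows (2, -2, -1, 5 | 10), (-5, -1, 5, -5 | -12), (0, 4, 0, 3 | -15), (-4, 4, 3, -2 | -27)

Forward elimination on [A|b]:
R2 <- R2 - (-5/2)*R1:  [    0    -6   5/2  15/2    13 ]
R4 <- R4 - (-2)*R1:  [  0   0   1   8  -7 ]
R3 <- R3 - (-2/3)*R2:  [     0      0    5/3      8  -19/3 ]
R4 <- R4 - (3/5)*R3:  [     0      0      0   16/5  -16/5 ]
Row echelon form:
[ 2  -2   -1     5  |     10 ]
[ 0  -6  5/2  15/2  |     13 ]
[ 0   0  5/3     8  |  -19/3 ]
[ 0   0    0  16/5  |  -16/5 ]
Back-substitution:
t = (-16/5) / (16/5) = -1
w = (-19/3 - (8)*(-1)) / (5/3) = 1
v = (13 - (5/2)*(1) - (15/2)*(-1)) / -6 = -3
u = (10 - (-2)*(-3) - (-1)*(1) - (5)*(-1)) / 2 = 5

(5, -3, 1, -1)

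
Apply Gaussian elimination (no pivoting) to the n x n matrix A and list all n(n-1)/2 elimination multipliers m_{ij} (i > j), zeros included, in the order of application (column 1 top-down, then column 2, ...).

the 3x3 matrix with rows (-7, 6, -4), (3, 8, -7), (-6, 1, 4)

Forward elimination:
R2 <- R2 - (-3/7)*R1:  [     0   74/7  -61/7 ]
R3 <- R3 - (6/7)*R1:  [     0  -29/7   52/7 ]
R3 <- R3 - (-29/74)*R2:  [      0       0  297/74 ]
Multipliers (in order of application): m_{21} = -3/7, m_{31} = 6/7, m_{32} = -29/74

multipliers: -3/7, 6/7, -29/74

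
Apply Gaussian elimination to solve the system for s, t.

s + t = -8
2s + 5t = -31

(-3, -5)

Forward elimination on [A|b]:
R2 <- R2 - (2)*R1:  [   0    3  -15 ]
Row echelon form:
[ 1  1  |   -8 ]
[ 0  3  |  -15 ]
Back-substitution:
t = (-15) / 3 = -5
s = (-8 - (1)*(-5)) / 1 = -3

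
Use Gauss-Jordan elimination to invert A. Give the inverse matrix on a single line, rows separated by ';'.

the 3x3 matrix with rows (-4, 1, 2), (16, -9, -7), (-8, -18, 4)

Gauss-Jordan on [A | I]:
R1 <- (1/-4)*R1:  [    1  -1/4  -1/2  |  -1/4     0     0 ]
R2 <- R2 - (16)*R1:  [  0  -5   1  |   4   1   0 ]
R3 <- R3 - (-8)*R1:  [   0  -20    0  |   -2    0    1 ]
R2 <- (1/-5)*R2:  [    0     1  -1/5  |  -4/5  -1/5     0 ]
R1 <- R1 - (-1/4)*R2:  [      1       0  -11/20  |   -9/20   -1/20       0 ]
R3 <- R3 - (-20)*R2:  [   0    0   -4  |  -18   -4    1 ]
R3 <- (1/-4)*R3:  [    0     0     1  |   9/2     1  -1/4 ]
R1 <- R1 - (-11/20)*R3:  [      1       0       0  |   81/40     1/2  -11/80 ]
R2 <- R2 - (-1/5)*R3:  [     0      1      0  |   1/10      0  -1/20 ]
Right block of [I | A^{-1}] is the inverse:
[ 81/40  1/2  -11/80 ]
[  1/10    0   -1/20 ]
[   9/2    1    -1/4 ]

inverse = [81/40 1/2 -11/80; 1/10 0 -1/20; 9/2 1 -1/4]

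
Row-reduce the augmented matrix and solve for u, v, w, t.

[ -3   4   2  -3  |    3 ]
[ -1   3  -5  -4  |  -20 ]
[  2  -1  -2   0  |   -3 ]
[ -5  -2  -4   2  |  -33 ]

Forward elimination on [A|b]:
R2 <- R2 - (1/3)*R1:  [     0    5/3  -17/3     -3    -21 ]
R3 <- R3 - (-2/3)*R1:  [    0   5/3  -2/3    -2    -1 ]
R4 <- R4 - (5/3)*R1:  [     0  -26/3  -22/3      7    -38 ]
R3 <- R3 - (1)*R2:  [  0   0   5   1  20 ]
R4 <- R4 - (-26/5)*R2:  [      0       0  -184/5   -43/5  -736/5 ]
R4 <- R4 - (-184/25)*R3:  [      0       0       0  -31/25       0 ]
Row echelon form:
[ -3    4      2      -3  |    3 ]
[  0  5/3  -17/3      -3  |  -21 ]
[  0    0      5       1  |   20 ]
[  0    0      0  -31/25  |    0 ]
Back-substitution:
t = (0) / (-31/25) = 0
w = (20 - (1)*(0)) / 5 = 4
v = (-21 - (-17/3)*(4) - (-3)*(0)) / (5/3) = 1
u = (3 - (4)*(1) - (2)*(4) - (-3)*(0)) / -3 = 3

(3, 1, 4, 0)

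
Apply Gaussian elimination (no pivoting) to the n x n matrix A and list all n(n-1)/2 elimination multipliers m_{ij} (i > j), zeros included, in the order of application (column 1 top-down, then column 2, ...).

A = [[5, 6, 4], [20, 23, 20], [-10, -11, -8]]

Forward elimination:
R2 <- R2 - (4)*R1:  [  0  -1   4 ]
R3 <- R3 - (-2)*R1:  [ 0  1  0 ]
R3 <- R3 - (-1)*R2:  [ 0  0  4 ]
Multipliers (in order of application): m_{21} = 4, m_{31} = -2, m_{32} = -1

multipliers: 4, -2, -1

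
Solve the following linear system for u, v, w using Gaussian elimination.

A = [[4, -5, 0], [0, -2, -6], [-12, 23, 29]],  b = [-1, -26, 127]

Forward elimination on [A|b]:
R3 <- R3 - (-3)*R1:  [   0    8   29  124 ]
R3 <- R3 - (-4)*R2:  [  0   0   5  20 ]
Row echelon form:
[ 4  -5   0  |   -1 ]
[ 0  -2  -6  |  -26 ]
[ 0   0   5  |   20 ]
Back-substitution:
w = (20) / 5 = 4
v = (-26 - (-6)*(4)) / -2 = 1
u = (-1 - (-5)*(1)) / 4 = 1

(1, 1, 4)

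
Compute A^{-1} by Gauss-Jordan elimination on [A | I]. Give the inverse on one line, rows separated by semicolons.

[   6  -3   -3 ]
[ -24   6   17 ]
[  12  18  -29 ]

Gauss-Jordan on [A | I]:
R1 <- (1/6)*R1:  [    1  -1/2  -1/2  |   1/6     0     0 ]
R2 <- R2 - (-24)*R1:  [  0  -6   5  |   4   1   0 ]
R3 <- R3 - (12)*R1:  [   0   24  -23  |   -2    0    1 ]
R2 <- (1/-6)*R2:  [    0     1  -5/6  |  -2/3  -1/6     0 ]
R1 <- R1 - (-1/2)*R2:  [      1       0  -11/12  |    -1/6   -1/12       0 ]
R3 <- R3 - (24)*R2:  [  0   0  -3  |  14   4   1 ]
R3 <- (1/-3)*R3:  [     0      0      1  |  -14/3   -4/3   -1/3 ]
R1 <- R1 - (-11/12)*R3:  [      1       0       0  |   -40/9  -47/36  -11/36 ]
R2 <- R2 - (-5/6)*R3:  [      0       1       0  |   -41/9  -23/18   -5/18 ]
Right block of [I | A^{-1}] is the inverse:
[ -40/9  -47/36  -11/36 ]
[ -41/9  -23/18   -5/18 ]
[ -14/3    -4/3    -1/3 ]

inverse = [-40/9 -47/36 -11/36; -41/9 -23/18 -5/18; -14/3 -4/3 -1/3]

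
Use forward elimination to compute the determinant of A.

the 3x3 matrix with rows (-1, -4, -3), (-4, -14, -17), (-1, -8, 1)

det(A) = 12

Forward elimination:
R2 <- R2 - (4)*R1:  [  0   2  -5 ]
R3 <- R3 - (1)*R1:  [  0  -4   4 ]
R3 <- R3 - (-2)*R2:  [  0   0  -6 ]
Upper-triangular form:
[ -1  -4  -3 ]
[  0   2  -5 ]
[  0   0  -6 ]
det(A) = (-1)^0 * (-1) * (2) * (-6) = 12  (0 row swaps -> sign +1)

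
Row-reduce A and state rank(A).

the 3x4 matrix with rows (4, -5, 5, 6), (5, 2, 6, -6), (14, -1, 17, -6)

Row reduction:
R2 <- R2 - (5/4)*R1:  [     0   33/4   -1/4  -27/2 ]
R3 <- R3 - (7/2)*R1:  [    0  33/2  -1/2   -27 ]
R3 <- R3 - (2)*R2:  [ 0  0  0  0 ]
Row echelon form:
[ 4    -5     5      6 ]
[ 0  33/4  -1/4  -27/2 ]
[ 0     0     0      0 ]
Nonzero rows / pivot columns: 2

rank(A) = 2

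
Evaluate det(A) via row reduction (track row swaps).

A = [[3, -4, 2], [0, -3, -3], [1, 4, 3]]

Forward elimination:
R3 <- R3 - (1/3)*R1:  [    0  16/3   7/3 ]
R3 <- R3 - (-16/9)*R2:  [  0   0  -3 ]
Upper-triangular form:
[ 3  -4   2 ]
[ 0  -3  -3 ]
[ 0   0  -3 ]
det(A) = (-1)^0 * (3) * (-3) * (-3) = 27  (0 row swaps -> sign +1)

det(A) = 27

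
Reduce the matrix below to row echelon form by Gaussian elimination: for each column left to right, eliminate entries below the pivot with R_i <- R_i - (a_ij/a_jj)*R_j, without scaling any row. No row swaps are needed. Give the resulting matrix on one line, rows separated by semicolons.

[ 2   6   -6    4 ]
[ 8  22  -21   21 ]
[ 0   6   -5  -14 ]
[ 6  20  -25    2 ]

Forward elimination:
R2 <- R2 - (4)*R1:  [  0  -2   3   5 ]
R4 <- R4 - (3)*R1:  [   0    2   -7  -10 ]
R3 <- R3 - (-3)*R2:  [ 0  0  4  1 ]
R4 <- R4 - (-1)*R2:  [  0   0  -4  -5 ]
R4 <- R4 - (-1)*R3:  [  0   0   0  -4 ]
Row echelon form:
[ 2   6  -6   4 ]
[ 0  -2   3   5 ]
[ 0   0   4   1 ]
[ 0   0   0  -4 ]

REF = [2 6 -6 4; 0 -2 3 5; 0 0 4 1; 0 0 0 -4]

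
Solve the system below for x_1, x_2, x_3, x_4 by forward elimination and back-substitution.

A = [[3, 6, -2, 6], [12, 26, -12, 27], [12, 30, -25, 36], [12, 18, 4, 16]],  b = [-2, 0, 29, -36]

Forward elimination on [A|b]:
R2 <- R2 - (4)*R1:  [  0   2  -4   3   8 ]
R3 <- R3 - (4)*R1:  [   0    6  -17   12   37 ]
R4 <- R4 - (4)*R1:  [   0   -6   12   -8  -28 ]
R3 <- R3 - (3)*R2:  [  0   0  -5   3  13 ]
R4 <- R4 - (-3)*R2:  [  0   0   0   1  -4 ]
Row echelon form:
[ 3  6  -2  6  |  -2 ]
[ 0  2  -4  3  |   8 ]
[ 0  0  -5  3  |  13 ]
[ 0  0   0  1  |  -4 ]
Back-substitution:
x_4 = (-4) / 1 = -4
x_3 = (13 - (3)*(-4)) / -5 = -5
x_2 = (8 - (-4)*(-5) - (3)*(-4)) / 2 = 0
x_1 = (-2 - (6)*(0) - (-2)*(-5) - (6)*(-4)) / 3 = 4

(4, 0, -5, -4)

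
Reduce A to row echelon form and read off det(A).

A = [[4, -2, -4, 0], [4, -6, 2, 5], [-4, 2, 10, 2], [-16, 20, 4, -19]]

Forward elimination:
R2 <- R2 - (1)*R1:  [  0  -4   6   5 ]
R3 <- R3 - (-1)*R1:  [ 0  0  6  2 ]
R4 <- R4 - (-4)*R1:  [   0   12  -12  -19 ]
R4 <- R4 - (-3)*R2:  [  0   0   6  -4 ]
R4 <- R4 - (1)*R3:  [  0   0   0  -6 ]
Upper-triangular form:
[ 4  -2  -4   0 ]
[ 0  -4   6   5 ]
[ 0   0   6   2 ]
[ 0   0   0  -6 ]
det(A) = (-1)^0 * (4) * (-4) * (6) * (-6) = 576  (0 row swaps -> sign +1)

det(A) = 576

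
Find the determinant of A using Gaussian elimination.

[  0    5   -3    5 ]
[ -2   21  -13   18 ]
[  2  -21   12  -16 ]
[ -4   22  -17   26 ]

Forward elimination:
R1 <-> R2   (pivot in column 1 was zero)
[ -2   21  -13   18 ]
[  0    5   -3    5 ]
[  2  -21   12  -16 ]
[ -4   22  -17   26 ]
R3 <- R3 - (-1)*R1:  [  0   0  -1   2 ]
R4 <- R4 - (2)*R1:  [   0  -20    9  -10 ]
R4 <- R4 - (-4)*R2:  [  0   0  -3  10 ]
R4 <- R4 - (3)*R3:  [ 0  0  0  4 ]
Upper-triangular form:
[ -2  21  -13  18 ]
[  0   5   -3   5 ]
[  0   0   -1   2 ]
[  0   0    0   4 ]
det(A) = (-1)^1 * (-2) * (5) * (-1) * (4) = -40  (1 row swap -> sign -1)

det(A) = -40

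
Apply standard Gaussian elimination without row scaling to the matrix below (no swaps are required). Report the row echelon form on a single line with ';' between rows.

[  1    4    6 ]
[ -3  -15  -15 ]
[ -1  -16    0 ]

Forward elimination:
R2 <- R2 - (-3)*R1:  [  0  -3   3 ]
R3 <- R3 - (-1)*R1:  [   0  -12    6 ]
R3 <- R3 - (4)*R2:  [  0   0  -6 ]
Row echelon form:
[ 1   4   6 ]
[ 0  -3   3 ]
[ 0   0  -6 ]

REF = [1 4 6; 0 -3 3; 0 0 -6]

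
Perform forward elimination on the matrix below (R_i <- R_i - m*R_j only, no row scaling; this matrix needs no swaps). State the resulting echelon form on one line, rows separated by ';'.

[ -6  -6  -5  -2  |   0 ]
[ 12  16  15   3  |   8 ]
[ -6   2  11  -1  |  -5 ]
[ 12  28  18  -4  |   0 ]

REF = [-6 -6 -5 -2 0; 0 4 5 -1 8; 0 0 6 3 -21; 0 0 0 2 -74]

Forward elimination:
R2 <- R2 - (-2)*R1:  [  0   4   5  -1   8 ]
R3 <- R3 - (1)*R1:  [  0   8  16   1  -5 ]
R4 <- R4 - (-2)*R1:  [  0  16   8  -8   0 ]
R3 <- R3 - (2)*R2:  [   0    0    6    3  -21 ]
R4 <- R4 - (4)*R2:  [   0    0  -12   -4  -32 ]
R4 <- R4 - (-2)*R3:  [   0    0    0    2  -74 ]
Row echelon form:
[ -6  -6  -5  -2  |    0 ]
[  0   4   5  -1  |    8 ]
[  0   0   6   3  |  -21 ]
[  0   0   0   2  |  -74 ]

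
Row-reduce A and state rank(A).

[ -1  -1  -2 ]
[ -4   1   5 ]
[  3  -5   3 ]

Row reduction:
R2 <- R2 - (4)*R1:  [  0   5  13 ]
R3 <- R3 - (-3)*R1:  [  0  -8  -3 ]
R3 <- R3 - (-8/5)*R2:  [    0     0  89/5 ]
Row echelon form:
[ -1  -1    -2 ]
[  0   5    13 ]
[  0   0  89/5 ]
Nonzero rows / pivot columns: 3

rank(A) = 3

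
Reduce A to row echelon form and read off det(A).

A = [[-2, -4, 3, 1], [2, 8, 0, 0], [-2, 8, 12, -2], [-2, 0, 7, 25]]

det(A) = -48

Forward elimination:
R2 <- R2 - (-1)*R1:  [ 0  4  3  1 ]
R3 <- R3 - (1)*R1:  [  0  12   9  -3 ]
R4 <- R4 - (1)*R1:  [  0   4   4  24 ]
R3 <- R3 - (3)*R2:  [  0   0   0  -6 ]
R4 <- R4 - (1)*R2:  [  0   0   1  23 ]
R3 <-> R4   (pivot in column 3 was zero)
[ -2  -4  3   1 ]
[  0   4  3   1 ]
[  0   0  1  23 ]
[  0   0  0  -6 ]
Upper-triangular form:
[ -2  -4  3   1 ]
[  0   4  3   1 ]
[  0   0  1  23 ]
[  0   0  0  -6 ]
det(A) = (-1)^1 * (-2) * (4) * (1) * (-6) = -48  (1 row swap -> sign -1)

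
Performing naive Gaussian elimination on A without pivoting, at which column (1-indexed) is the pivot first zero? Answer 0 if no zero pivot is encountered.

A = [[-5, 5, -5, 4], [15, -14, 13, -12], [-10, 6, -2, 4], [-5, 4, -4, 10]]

first zero-pivot column = 3

Naive forward elimination:
R2 <- R2 - (-3)*R1:  [  0   1  -2   0 ]
R3 <- R3 - (2)*R1:  [  0  -4   8  -4 ]
R4 <- R4 - (1)*R1:  [  0  -1   1   6 ]
R3 <- R3 - (-4)*R2:  [  0   0   0  -4 ]
R4 <- R4 - (-1)*R2:  [  0   0  -1   6 ]
Matrix at this point:
[ -5  5  -5   4 ]
[  0  1  -2   0 ]
[  0  0   0  -4 ]
[  0  0  -1   6 ]
Pivot entry (3,3) is zero but row 4 has -1 in column 3 -> naive elimination stops; a row interchange (e.g. R3 <-> R4) would be required here.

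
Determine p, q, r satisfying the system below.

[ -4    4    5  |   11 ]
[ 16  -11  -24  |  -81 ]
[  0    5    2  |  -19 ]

(-4, -5, 3)

Forward elimination on [A|b]:
R2 <- R2 - (-4)*R1:  [   0    5   -4  -37 ]
R3 <- R3 - (1)*R2:  [  0   0   6  18 ]
Row echelon form:
[ -4  4   5  |   11 ]
[  0  5  -4  |  -37 ]
[  0  0   6  |   18 ]
Back-substitution:
r = (18) / 6 = 3
q = (-37 - (-4)*(3)) / 5 = -5
p = (11 - (4)*(-5) - (5)*(3)) / -4 = -4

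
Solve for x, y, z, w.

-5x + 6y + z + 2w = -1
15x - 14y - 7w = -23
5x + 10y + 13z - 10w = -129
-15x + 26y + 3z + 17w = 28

(-2, -3, -3, 5)

Forward elimination on [A|b]:
R2 <- R2 - (-3)*R1:  [   0    4    3   -1  -26 ]
R3 <- R3 - (-1)*R1:  [    0    16    14    -8  -130 ]
R4 <- R4 - (3)*R1:  [  0   8   0  11  31 ]
R3 <- R3 - (4)*R2:  [   0    0    2   -4  -26 ]
R4 <- R4 - (2)*R2:  [  0   0  -6  13  83 ]
R4 <- R4 - (-3)*R3:  [ 0  0  0  1  5 ]
Row echelon form:
[ -5  6  1   2  |   -1 ]
[  0  4  3  -1  |  -26 ]
[  0  0  2  -4  |  -26 ]
[  0  0  0   1  |    5 ]
Back-substitution:
w = (5) / 1 = 5
z = (-26 - (-4)*(5)) / 2 = -3
y = (-26 - (3)*(-3) - (-1)*(5)) / 4 = -3
x = (-1 - (6)*(-3) - (1)*(-3) - (2)*(5)) / -5 = -2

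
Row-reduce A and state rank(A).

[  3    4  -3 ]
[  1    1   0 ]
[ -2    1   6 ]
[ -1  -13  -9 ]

rank(A) = 3

Row reduction:
R2 <- R2 - (1/3)*R1:  [    0  -1/3     1 ]
R3 <- R3 - (-2/3)*R1:  [    0  11/3     4 ]
R4 <- R4 - (-1/3)*R1:  [     0  -35/3    -10 ]
R3 <- R3 - (-11)*R2:  [  0   0  15 ]
R4 <- R4 - (35)*R2:  [   0    0  -45 ]
R4 <- R4 - (-3)*R3:  [ 0  0  0 ]
Row echelon form:
[ 3     4  -3 ]
[ 0  -1/3   1 ]
[ 0     0  15 ]
[ 0     0   0 ]
Nonzero rows / pivot columns: 3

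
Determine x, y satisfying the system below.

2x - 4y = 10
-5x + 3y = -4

(-1, -3)

Forward elimination on [A|b]:
R2 <- R2 - (-5/2)*R1:  [  0  -7  21 ]
Row echelon form:
[ 2  -4  |  10 ]
[ 0  -7  |  21 ]
Back-substitution:
y = (21) / -7 = -3
x = (10 - (-4)*(-3)) / 2 = -1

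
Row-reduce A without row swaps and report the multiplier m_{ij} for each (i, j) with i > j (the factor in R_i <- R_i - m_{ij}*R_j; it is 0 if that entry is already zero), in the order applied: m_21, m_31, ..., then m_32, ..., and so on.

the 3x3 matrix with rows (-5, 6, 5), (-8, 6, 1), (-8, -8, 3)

multipliers: 8/5, 8/5, 44/9

Forward elimination:
R2 <- R2 - (8/5)*R1:  [     0  -18/5     -7 ]
R3 <- R3 - (8/5)*R1:  [     0  -88/5     -5 ]
R3 <- R3 - (44/9)*R2:  [     0      0  263/9 ]
Multipliers (in order of application): m_{21} = 8/5, m_{31} = 8/5, m_{32} = 44/9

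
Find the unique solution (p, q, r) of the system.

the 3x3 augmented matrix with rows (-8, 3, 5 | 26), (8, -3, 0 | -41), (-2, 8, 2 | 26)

Forward elimination on [A|b]:
R2 <- R2 - (-1)*R1:  [   0    0    5  -15 ]
R3 <- R3 - (1/4)*R1:  [    0  29/4   3/4  39/2 ]
R2 <-> R3   (pivot in column 2 was zero)
[ -8     3    5    26 ]
[  0  29/4  3/4  39/2 ]
[  0     0    5   -15 ]
Row echelon form:
[ -8     3    5  |    26 ]
[  0  29/4  3/4  |  39/2 ]
[  0     0    5  |   -15 ]
Back-substitution:
r = (-15) / 5 = -3
q = (39/2 - (3/4)*(-3)) / (29/4) = 3
p = (26 - (3)*(3) - (5)*(-3)) / -8 = -4

(-4, 3, -3)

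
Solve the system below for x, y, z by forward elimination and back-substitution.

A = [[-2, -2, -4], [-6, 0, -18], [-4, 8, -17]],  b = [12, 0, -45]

(-3, -5, 1)

Forward elimination on [A|b]:
R2 <- R2 - (3)*R1:  [   0    6   -6  -36 ]
R3 <- R3 - (2)*R1:  [   0   12   -9  -69 ]
R3 <- R3 - (2)*R2:  [ 0  0  3  3 ]
Row echelon form:
[ -2  -2  -4  |   12 ]
[  0   6  -6  |  -36 ]
[  0   0   3  |    3 ]
Back-substitution:
z = (3) / 3 = 1
y = (-36 - (-6)*(1)) / 6 = -5
x = (12 - (-2)*(-5) - (-4)*(1)) / -2 = -3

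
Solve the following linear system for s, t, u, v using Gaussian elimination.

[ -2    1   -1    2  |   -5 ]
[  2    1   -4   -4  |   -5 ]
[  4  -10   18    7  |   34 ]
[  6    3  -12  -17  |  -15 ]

Forward elimination on [A|b]:
R2 <- R2 - (-1)*R1:  [   0    2   -5   -2  -10 ]
R3 <- R3 - (-2)*R1:  [  0  -8  16  11  24 ]
R4 <- R4 - (-3)*R1:  [   0    6  -15  -11  -30 ]
R3 <- R3 - (-4)*R2:  [   0    0   -4    3  -16 ]
R4 <- R4 - (3)*R2:  [  0   0   0  -5   0 ]
Row echelon form:
[ -2  1  -1   2  |   -5 ]
[  0  2  -5  -2  |  -10 ]
[  0  0  -4   3  |  -16 ]
[  0  0   0  -5  |    0 ]
Back-substitution:
v = (0) / -5 = 0
u = (-16 - (3)*(0)) / -4 = 4
t = (-10 - (-5)*(4) - (-2)*(0)) / 2 = 5
s = (-5 - (1)*(5) - (-1)*(4) - (2)*(0)) / -2 = 3

(3, 5, 4, 0)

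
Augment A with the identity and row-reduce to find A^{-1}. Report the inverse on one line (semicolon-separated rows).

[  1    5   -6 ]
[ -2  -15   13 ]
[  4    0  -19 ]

Gauss-Jordan on [A | I]:
R2 <- R2 - (-2)*R1:  [  0  -5   1  |   2   1   0 ]
R3 <- R3 - (4)*R1:  [   0  -20    5  |   -4    0    1 ]
R2 <- (1/-5)*R2:  [    0     1  -1/5  |  -2/5  -1/5     0 ]
R1 <- R1 - (5)*R2:  [  1   0  -5  |   3   1   0 ]
R3 <- R3 - (-20)*R2:  [   0    0    1  |  -12   -4    1 ]
R1 <- R1 - (-5)*R3:  [   1    0    0  |  -57  -19    5 ]
R2 <- R2 - (-1/5)*R3:  [     0      1      0  |  -14/5     -1    1/5 ]
Right block of [I | A^{-1}] is the inverse:
[   -57  -19    5 ]
[ -14/5   -1  1/5 ]
[   -12   -4    1 ]

inverse = [-57 -19 5; -14/5 -1 1/5; -12 -4 1]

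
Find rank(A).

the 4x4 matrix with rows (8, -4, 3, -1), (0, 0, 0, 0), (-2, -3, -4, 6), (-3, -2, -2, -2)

Row reduction:
R3 <- R3 - (-1/4)*R1:  [     0     -4  -13/4   23/4 ]
R4 <- R4 - (-3/8)*R1:  [     0   -7/2   -7/8  -19/8 ]
R2 <-> R3   (pivot in column 2 was zero)
[ 8    -4      3     -1 ]
[ 0    -4  -13/4   23/4 ]
[ 0     0      0      0 ]
[ 0  -7/2   -7/8  -19/8 ]
R4 <- R4 - (7/8)*R2:  [       0        0    63/32  -237/32 ]
R3 <-> R4   (pivot in column 3 was zero)
[ 8  -4      3       -1 ]
[ 0  -4  -13/4     23/4 ]
[ 0   0  63/32  -237/32 ]
[ 0   0      0        0 ]
Row echelon form:
[ 8  -4      3       -1 ]
[ 0  -4  -13/4     23/4 ]
[ 0   0  63/32  -237/32 ]
[ 0   0      0        0 ]
Nonzero rows / pivot columns: 3

rank(A) = 3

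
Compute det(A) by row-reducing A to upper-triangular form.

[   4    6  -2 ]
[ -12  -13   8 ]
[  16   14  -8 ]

det(A) = 80

Forward elimination:
R2 <- R2 - (-3)*R1:  [ 0  5  2 ]
R3 <- R3 - (4)*R1:  [   0  -10    0 ]
R3 <- R3 - (-2)*R2:  [ 0  0  4 ]
Upper-triangular form:
[ 4  6  -2 ]
[ 0  5   2 ]
[ 0  0   4 ]
det(A) = (-1)^0 * (4) * (5) * (4) = 80  (0 row swaps -> sign +1)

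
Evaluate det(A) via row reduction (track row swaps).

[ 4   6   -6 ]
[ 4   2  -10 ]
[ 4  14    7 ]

det(A) = -80

Forward elimination:
R2 <- R2 - (1)*R1:  [  0  -4  -4 ]
R3 <- R3 - (1)*R1:  [  0   8  13 ]
R3 <- R3 - (-2)*R2:  [ 0  0  5 ]
Upper-triangular form:
[ 4   6  -6 ]
[ 0  -4  -4 ]
[ 0   0   5 ]
det(A) = (-1)^0 * (4) * (-4) * (5) = -80  (0 row swaps -> sign +1)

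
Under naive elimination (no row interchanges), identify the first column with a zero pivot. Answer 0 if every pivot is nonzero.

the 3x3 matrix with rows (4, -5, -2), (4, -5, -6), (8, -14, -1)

Naive forward elimination:
R2 <- R2 - (1)*R1:  [  0   0  -4 ]
R3 <- R3 - (2)*R1:  [  0  -4   3 ]
Matrix at this point:
[ 4  -5  -2 ]
[ 0   0  -4 ]
[ 0  -4   3 ]
Pivot entry (2,2) is zero but row 3 has -4 in column 2 -> naive elimination stops; a row interchange (e.g. R2 <-> R3) would be required here.

first zero-pivot column = 2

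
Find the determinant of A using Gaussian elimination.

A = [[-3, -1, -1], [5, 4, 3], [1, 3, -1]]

Forward elimination:
R2 <- R2 - (-5/3)*R1:  [   0  7/3  4/3 ]
R3 <- R3 - (-1/3)*R1:  [    0   8/3  -4/3 ]
R3 <- R3 - (8/7)*R2:  [     0      0  -20/7 ]
Upper-triangular form:
[ -3   -1     -1 ]
[  0  7/3    4/3 ]
[  0    0  -20/7 ]
det(A) = (-1)^0 * (-3) * (7/3) * (-20/7) = 20  (0 row swaps -> sign +1)

det(A) = 20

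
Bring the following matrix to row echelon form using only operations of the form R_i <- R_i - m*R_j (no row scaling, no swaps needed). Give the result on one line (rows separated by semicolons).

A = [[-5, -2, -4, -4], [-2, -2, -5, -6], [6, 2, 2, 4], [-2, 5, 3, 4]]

Forward elimination:
R2 <- R2 - (2/5)*R1:  [     0   -6/5  -17/5  -22/5 ]
R3 <- R3 - (-6/5)*R1:  [     0   -2/5  -14/5   -4/5 ]
R4 <- R4 - (2/5)*R1:  [    0  29/5  23/5  28/5 ]
R3 <- R3 - (1/3)*R2:  [    0     0  -5/3   2/3 ]
R4 <- R4 - (-29/6)*R2:  [     0      0  -71/6  -47/3 ]
R4 <- R4 - (71/10)*R3:  [      0       0       0  -102/5 ]
Row echelon form:
[ -5    -2     -4      -4 ]
[  0  -6/5  -17/5   -22/5 ]
[  0     0   -5/3     2/3 ]
[  0     0      0  -102/5 ]

REF = [-5 -2 -4 -4; 0 -6/5 -17/5 -22/5; 0 0 -5/3 2/3; 0 0 0 -102/5]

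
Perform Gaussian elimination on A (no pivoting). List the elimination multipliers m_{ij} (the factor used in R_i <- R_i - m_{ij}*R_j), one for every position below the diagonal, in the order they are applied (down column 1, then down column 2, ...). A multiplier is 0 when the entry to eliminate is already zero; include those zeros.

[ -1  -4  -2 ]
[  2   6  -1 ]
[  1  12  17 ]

multipliers: -2, -1, -4

Forward elimination:
R2 <- R2 - (-2)*R1:  [  0  -2  -5 ]
R3 <- R3 - (-1)*R1:  [  0   8  15 ]
R3 <- R3 - (-4)*R2:  [  0   0  -5 ]
Multipliers (in order of application): m_{21} = -2, m_{31} = -1, m_{32} = -4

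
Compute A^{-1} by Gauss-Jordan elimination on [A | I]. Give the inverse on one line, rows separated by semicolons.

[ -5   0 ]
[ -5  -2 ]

Gauss-Jordan on [A | I]:
R1 <- (1/-5)*R1:  [    1     0  |  -1/5     0 ]
R2 <- R2 - (-5)*R1:  [  0  -2  |  -1   1 ]
R2 <- (1/-2)*R2:  [    0     1  |   1/2  -1/2 ]
Right block of [I | A^{-1}] is the inverse:
[ -1/5     0 ]
[  1/2  -1/2 ]

inverse = [-1/5 0; 1/2 -1/2]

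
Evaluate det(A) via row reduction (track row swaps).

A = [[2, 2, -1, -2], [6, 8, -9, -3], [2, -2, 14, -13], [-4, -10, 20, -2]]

det(A) = 36

Forward elimination:
R2 <- R2 - (3)*R1:  [  0   2  -6   3 ]
R3 <- R3 - (1)*R1:  [   0   -4   15  -11 ]
R4 <- R4 - (-2)*R1:  [  0  -6  18  -6 ]
R3 <- R3 - (-2)*R2:  [  0   0   3  -5 ]
R4 <- R4 - (-3)*R2:  [ 0  0  0  3 ]
Upper-triangular form:
[ 2  2  -1  -2 ]
[ 0  2  -6   3 ]
[ 0  0   3  -5 ]
[ 0  0   0   3 ]
det(A) = (-1)^0 * (2) * (2) * (3) * (3) = 36  (0 row swaps -> sign +1)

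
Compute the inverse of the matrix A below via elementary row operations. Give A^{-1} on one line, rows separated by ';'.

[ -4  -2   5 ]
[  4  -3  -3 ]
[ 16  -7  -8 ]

inverse = [1/40 -17/40 7/40; -2/15 -2/5 1/15; 1/6 -1/2 1/6]

Gauss-Jordan on [A | I]:
R1 <- (1/-4)*R1:  [    1   1/2  -5/4  |  -1/4     0     0 ]
R2 <- R2 - (4)*R1:  [  0  -5   2  |   1   1   0 ]
R3 <- R3 - (16)*R1:  [   0  -15   12  |    4    0    1 ]
R2 <- (1/-5)*R2:  [    0     1  -2/5  |  -1/5  -1/5     0 ]
R1 <- R1 - (1/2)*R2:  [      1       0  -21/20  |   -3/20    1/10       0 ]
R3 <- R3 - (-15)*R2:  [  0   0   6  |   1  -3   1 ]
R3 <- (1/6)*R3:  [    0     0     1  |   1/6  -1/2   1/6 ]
R1 <- R1 - (-21/20)*R3:  [      1       0       0  |    1/40  -17/40    7/40 ]
R2 <- R2 - (-2/5)*R3:  [     0      1      0  |  -2/15   -2/5   1/15 ]
Right block of [I | A^{-1}] is the inverse:
[  1/40  -17/40  7/40 ]
[ -2/15    -2/5  1/15 ]
[   1/6    -1/2   1/6 ]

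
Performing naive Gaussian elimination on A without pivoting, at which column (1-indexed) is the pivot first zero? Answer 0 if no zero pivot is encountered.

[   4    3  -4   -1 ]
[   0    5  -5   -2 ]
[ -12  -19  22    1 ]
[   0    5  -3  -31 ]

Naive forward elimination:
R3 <- R3 - (-3)*R1:  [   0  -10   10   -2 ]
R3 <- R3 - (-2)*R2:  [  0   0   0  -6 ]
R4 <- R4 - (1)*R2:  [   0    0    2  -29 ]
Matrix at this point:
[ 4  3  -4   -1 ]
[ 0  5  -5   -2 ]
[ 0  0   0   -6 ]
[ 0  0   2  -29 ]
Pivot entry (3,3) is zero but row 4 has 2 in column 3 -> naive elimination stops; a row interchange (e.g. R3 <-> R4) would be required here.

first zero-pivot column = 3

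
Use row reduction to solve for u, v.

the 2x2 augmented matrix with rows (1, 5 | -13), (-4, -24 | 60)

Forward elimination on [A|b]:
R2 <- R2 - (-4)*R1:  [  0  -4   8 ]
Row echelon form:
[ 1   5  |  -13 ]
[ 0  -4  |    8 ]
Back-substitution:
v = (8) / -4 = -2
u = (-13 - (5)*(-2)) / 1 = -3

(-3, -2)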